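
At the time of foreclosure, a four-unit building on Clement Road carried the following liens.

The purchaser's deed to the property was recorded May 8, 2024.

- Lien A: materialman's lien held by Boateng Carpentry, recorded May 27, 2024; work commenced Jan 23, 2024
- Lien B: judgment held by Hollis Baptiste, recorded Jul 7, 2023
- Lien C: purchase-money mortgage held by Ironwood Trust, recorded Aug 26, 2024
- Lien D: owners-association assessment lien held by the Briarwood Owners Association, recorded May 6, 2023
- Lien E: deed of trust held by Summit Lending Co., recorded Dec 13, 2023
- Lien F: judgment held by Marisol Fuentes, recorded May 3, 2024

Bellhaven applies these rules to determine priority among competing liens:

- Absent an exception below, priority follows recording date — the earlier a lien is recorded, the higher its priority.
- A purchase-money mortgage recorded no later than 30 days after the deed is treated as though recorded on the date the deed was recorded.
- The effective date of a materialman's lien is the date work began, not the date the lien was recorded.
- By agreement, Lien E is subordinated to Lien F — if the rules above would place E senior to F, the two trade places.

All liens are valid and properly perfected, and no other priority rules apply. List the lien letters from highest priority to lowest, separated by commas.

Effective dates after the stated exceptions: A's effective date is Jan 23, 2024, when work began; C missed the 30-day window (110 days after the deed), so its recording date stands.
Ordering by effective date: D (May 6, 2023), B (Jul 7, 2023), E (Dec 13, 2023), A (Jan 23, 2024), F (May 3, 2024), C (Aug 26, 2024).
The subordination applies — E was senior to F — so E and F swap.

D, B, F, A, E, C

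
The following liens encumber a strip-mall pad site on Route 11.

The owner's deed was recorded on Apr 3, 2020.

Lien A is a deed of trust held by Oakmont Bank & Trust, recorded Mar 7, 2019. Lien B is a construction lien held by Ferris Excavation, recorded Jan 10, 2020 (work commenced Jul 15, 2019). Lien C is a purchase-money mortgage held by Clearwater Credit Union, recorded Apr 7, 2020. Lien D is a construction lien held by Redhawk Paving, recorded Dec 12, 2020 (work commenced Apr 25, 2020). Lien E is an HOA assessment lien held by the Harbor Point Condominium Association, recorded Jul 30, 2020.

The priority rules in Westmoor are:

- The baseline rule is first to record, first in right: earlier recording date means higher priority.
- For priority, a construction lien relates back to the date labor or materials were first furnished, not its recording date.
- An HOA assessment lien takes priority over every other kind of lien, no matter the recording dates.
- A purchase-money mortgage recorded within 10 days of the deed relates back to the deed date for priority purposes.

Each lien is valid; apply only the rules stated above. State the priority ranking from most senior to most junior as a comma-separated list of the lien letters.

Effective dates after the stated exceptions: B is treated as recorded Jul 15, 2019, the work-commencement date; C relates back to the deed date Apr 3, 2020; D relates back to Apr 25, 2020 (work commenced).
As an HOA assessment lien, E is senior to every other lien.
Ordering the rest by effective date: A (Mar 7, 2019), B (Jul 15, 2019), C (Apr 3, 2020), D (Apr 25, 2020).

E, A, B, C, D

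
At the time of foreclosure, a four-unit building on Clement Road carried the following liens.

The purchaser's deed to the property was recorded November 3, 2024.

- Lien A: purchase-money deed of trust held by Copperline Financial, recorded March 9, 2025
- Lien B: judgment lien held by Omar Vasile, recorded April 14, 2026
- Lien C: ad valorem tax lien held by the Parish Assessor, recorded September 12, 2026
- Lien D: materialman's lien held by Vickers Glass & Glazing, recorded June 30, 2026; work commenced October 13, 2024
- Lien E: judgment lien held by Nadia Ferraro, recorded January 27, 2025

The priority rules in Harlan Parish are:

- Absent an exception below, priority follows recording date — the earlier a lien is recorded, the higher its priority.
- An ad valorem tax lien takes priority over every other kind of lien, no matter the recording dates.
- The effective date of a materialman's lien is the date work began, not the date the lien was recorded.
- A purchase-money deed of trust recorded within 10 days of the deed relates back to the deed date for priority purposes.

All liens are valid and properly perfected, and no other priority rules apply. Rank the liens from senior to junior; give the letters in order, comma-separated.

C, D, E, A, B

Effective dates: A missed the 10-day window (126 days after the deed), so its recording date stands; D is treated as recorded October 13, 2024, the work-commencement date.
C, as an ad valorem tax lien, has superpriority and ranks first.
The other liens, earliest effective date first: D (October 13, 2024), E (January 27, 2025), A (March 9, 2025), B (April 14, 2026).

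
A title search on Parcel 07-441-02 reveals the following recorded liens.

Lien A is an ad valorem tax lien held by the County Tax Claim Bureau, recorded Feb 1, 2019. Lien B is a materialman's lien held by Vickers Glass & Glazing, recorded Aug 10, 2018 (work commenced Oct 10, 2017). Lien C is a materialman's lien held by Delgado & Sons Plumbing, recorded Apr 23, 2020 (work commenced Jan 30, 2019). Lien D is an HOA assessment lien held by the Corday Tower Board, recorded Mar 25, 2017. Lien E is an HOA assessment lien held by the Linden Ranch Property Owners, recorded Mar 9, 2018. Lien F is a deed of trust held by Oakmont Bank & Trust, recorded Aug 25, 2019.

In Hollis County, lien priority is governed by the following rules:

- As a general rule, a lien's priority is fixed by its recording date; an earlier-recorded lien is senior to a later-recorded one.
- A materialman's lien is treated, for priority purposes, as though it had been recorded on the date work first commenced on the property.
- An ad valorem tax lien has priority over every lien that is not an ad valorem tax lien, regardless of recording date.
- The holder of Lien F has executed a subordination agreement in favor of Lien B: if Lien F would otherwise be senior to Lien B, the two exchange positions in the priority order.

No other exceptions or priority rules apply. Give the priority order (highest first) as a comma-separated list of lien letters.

A, D, B, E, C, F

First, effective dates: B relates back to Oct 10, 2017 (work commenced); C relates back to Jan 30, 2019 (work commenced).
As an ad valorem tax lien, A is senior to every other lien.
Among the remaining liens, by effective date: D (Mar 25, 2017), B (Oct 10, 2017), E (Mar 9, 2018), C (Jan 30, 2019), F (Aug 25, 2019).
F already ranks below B; the subordination has no effect.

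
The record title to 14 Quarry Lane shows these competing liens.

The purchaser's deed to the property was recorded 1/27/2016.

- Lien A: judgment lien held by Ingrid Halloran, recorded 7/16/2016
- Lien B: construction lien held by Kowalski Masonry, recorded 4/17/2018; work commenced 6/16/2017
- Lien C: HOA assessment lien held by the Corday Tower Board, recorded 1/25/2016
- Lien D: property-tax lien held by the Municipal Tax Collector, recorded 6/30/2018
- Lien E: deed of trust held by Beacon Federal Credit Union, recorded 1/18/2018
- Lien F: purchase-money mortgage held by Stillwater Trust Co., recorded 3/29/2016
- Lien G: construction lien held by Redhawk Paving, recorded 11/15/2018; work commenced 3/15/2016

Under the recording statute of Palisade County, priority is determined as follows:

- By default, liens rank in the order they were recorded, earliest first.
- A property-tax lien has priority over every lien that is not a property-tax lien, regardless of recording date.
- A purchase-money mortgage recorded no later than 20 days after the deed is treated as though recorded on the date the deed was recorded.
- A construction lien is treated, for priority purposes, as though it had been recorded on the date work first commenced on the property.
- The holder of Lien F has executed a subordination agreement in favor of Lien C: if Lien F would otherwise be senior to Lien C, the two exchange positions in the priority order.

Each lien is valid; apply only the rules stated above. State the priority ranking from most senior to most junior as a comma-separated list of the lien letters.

D, C, G, F, A, B, E

Effective dates: B's effective date is 6/16/2017, when work began; F was recorded 62 days after the deed — beyond 20 days — so no relation-back applies; G's effective date is 3/15/2016, when work began.
D, as a property-tax lien, has superpriority and ranks first.
The other liens, earliest effective date first: C (1/25/2016), G (3/15/2016), F (3/29/2016), A (7/16/2016), B (6/16/2017), E (1/18/2018).
F already ranks below C; the subordination has no effect.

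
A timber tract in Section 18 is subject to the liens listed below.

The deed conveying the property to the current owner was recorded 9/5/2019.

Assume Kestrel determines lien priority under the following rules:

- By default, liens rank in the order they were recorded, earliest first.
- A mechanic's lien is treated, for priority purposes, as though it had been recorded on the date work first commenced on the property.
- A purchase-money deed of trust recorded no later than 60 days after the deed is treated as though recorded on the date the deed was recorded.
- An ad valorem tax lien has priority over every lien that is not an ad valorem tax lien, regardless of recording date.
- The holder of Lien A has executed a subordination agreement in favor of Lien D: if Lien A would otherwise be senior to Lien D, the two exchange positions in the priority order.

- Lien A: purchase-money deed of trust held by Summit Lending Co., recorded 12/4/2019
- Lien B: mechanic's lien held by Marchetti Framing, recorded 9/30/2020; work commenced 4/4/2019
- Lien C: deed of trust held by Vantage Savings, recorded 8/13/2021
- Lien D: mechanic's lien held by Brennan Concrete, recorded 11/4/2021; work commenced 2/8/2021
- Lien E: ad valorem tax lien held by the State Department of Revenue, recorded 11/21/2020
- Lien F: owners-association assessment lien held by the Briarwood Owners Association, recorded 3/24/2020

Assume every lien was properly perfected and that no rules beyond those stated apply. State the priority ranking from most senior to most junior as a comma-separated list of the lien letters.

Effective dates after the stated exceptions: A was recorded 90 days after the deed, outside the 60-day window, so it keeps its recording date; B relates back to 4/4/2019 (work commenced); D relates back to 2/8/2021 (work commenced).
E is an ad valorem tax lien, so it outranks all other liens regardless of date.
Remaining liens by effective date: B (4/4/2019), A (12/4/2019), F (3/24/2020), D (2/8/2021), C (8/13/2021).
A would otherwise be senior to D, so under the subordination agreement A and D exchange positions.

E, B, D, F, A, C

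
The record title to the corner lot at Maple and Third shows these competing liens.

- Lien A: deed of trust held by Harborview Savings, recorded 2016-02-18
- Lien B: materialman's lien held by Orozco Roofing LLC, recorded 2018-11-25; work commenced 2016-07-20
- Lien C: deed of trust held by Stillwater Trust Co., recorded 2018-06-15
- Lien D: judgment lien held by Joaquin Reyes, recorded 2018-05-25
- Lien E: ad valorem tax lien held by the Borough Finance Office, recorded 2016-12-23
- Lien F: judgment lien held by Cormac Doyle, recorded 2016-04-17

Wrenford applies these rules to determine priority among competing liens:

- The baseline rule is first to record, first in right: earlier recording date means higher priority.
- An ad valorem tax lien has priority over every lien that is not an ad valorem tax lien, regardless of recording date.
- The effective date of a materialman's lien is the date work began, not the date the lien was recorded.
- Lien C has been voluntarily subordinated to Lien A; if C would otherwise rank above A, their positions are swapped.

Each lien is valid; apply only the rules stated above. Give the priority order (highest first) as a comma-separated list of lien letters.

E, A, F, B, D, C

Adjusting effective dates: B relates back to 2016-07-20 (work commenced).
As an ad valorem tax lien, E is senior to every other lien.
The other liens, earliest effective date first: A (2016-02-18), F (2016-04-17), B (2016-07-20), D (2018-05-25), C (2018-06-15).
C is already junior to A, so the subordination agreement changes nothing.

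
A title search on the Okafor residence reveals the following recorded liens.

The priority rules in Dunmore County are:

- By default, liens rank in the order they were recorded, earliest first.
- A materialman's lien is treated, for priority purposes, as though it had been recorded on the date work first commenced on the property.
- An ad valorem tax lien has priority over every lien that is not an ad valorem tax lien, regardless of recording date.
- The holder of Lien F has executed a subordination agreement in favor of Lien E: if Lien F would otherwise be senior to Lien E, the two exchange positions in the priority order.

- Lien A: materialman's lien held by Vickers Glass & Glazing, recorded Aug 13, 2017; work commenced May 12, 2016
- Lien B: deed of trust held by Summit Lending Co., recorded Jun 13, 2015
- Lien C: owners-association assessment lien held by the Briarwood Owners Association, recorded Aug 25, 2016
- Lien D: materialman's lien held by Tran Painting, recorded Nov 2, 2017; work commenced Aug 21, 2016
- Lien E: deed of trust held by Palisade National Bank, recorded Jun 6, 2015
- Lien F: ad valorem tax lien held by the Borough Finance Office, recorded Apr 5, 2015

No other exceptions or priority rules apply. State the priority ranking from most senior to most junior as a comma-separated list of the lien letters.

Effective dates: A's effective date is May 12, 2016, when work began; D is treated as recorded Aug 21, 2016, the work-commencement date.
F is an ad valorem tax lien, so it outranks all other liens regardless of date.
Remaining liens by effective date: E (Jun 6, 2015), B (Jun 13, 2015), A (May 12, 2016), D (Aug 21, 2016), C (Aug 25, 2016).
Because F would otherwise rank above E, the subordination swaps them.

E, F, B, A, D, C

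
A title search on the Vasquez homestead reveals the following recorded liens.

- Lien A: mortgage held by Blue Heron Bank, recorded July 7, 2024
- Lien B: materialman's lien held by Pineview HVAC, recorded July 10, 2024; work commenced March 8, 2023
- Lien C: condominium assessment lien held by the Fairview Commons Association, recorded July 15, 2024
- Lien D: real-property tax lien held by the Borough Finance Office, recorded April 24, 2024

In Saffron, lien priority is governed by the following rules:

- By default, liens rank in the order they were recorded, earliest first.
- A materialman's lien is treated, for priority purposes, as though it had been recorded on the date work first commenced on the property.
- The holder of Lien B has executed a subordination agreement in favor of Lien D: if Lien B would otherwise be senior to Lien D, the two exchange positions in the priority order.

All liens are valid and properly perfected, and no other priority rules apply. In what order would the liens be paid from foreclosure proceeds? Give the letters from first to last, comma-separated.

Adjusting effective dates: B is treated as recorded March 8, 2023, the work-commencement date.
Ordering by effective date: B (March 8, 2023), D (April 24, 2024), A (July 7, 2024), C (July 15, 2024).
B would otherwise be senior to D, so under the subordination agreement B and D exchange positions.

D, B, A, C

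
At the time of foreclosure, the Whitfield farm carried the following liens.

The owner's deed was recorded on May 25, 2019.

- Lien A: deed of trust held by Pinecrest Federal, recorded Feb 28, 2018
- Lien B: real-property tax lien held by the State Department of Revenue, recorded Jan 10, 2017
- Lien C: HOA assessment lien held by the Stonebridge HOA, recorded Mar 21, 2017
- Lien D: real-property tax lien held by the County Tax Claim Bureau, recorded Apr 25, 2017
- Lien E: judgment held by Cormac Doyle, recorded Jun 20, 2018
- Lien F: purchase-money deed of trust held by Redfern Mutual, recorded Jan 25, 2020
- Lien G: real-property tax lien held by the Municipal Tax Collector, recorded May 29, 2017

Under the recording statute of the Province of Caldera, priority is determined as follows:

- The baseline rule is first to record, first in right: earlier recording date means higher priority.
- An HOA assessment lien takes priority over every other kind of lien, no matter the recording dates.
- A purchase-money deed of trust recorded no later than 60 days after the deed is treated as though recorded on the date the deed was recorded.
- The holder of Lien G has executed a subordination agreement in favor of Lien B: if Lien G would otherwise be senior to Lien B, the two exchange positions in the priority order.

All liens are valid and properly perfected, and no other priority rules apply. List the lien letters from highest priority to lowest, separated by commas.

C, B, D, G, A, E, F

Effective dates: F missed the 60-day window (245 days after the deed), so its recording date stands.
As an HOA assessment lien, C is senior to every other lien.
The other liens, earliest effective date first: B (Jan 10, 2017), D (Apr 25, 2017), G (May 29, 2017), A (Feb 28, 2018), E (Jun 20, 2018), F (Jan 25, 2020).
G is already junior to B, so the subordination agreement changes nothing.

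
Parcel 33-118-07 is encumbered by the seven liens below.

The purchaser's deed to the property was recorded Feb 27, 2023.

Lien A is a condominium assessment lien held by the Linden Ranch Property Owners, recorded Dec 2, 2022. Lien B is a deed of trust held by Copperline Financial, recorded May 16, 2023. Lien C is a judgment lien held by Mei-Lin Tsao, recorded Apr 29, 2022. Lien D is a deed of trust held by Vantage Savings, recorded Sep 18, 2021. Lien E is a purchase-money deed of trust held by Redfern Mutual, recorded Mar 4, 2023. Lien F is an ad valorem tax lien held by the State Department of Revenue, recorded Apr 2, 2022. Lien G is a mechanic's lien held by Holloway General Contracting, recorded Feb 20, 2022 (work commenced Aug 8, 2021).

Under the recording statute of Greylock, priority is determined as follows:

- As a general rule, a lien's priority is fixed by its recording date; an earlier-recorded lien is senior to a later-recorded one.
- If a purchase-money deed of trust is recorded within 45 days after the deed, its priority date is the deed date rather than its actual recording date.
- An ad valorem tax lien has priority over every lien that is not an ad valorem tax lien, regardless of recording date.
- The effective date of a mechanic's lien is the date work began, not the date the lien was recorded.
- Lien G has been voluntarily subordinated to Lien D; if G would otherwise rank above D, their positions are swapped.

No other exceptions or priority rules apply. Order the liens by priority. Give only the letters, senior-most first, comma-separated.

Effective dates after the stated exceptions: E was recorded within the 45-day window, so its effective date is the deed date Feb 27, 2023; G relates back to Aug 8, 2021 (work commenced).
F is an ad valorem tax lien, so it outranks all other liens regardless of date.
Remaining liens by effective date: G (Aug 8, 2021), D (Sep 18, 2021), C (Apr 29, 2022), A (Dec 2, 2022), E (Feb 27, 2023), B (May 16, 2023).
G is senior to D before the subordination, so the two trade places.

F, D, G, C, A, E, B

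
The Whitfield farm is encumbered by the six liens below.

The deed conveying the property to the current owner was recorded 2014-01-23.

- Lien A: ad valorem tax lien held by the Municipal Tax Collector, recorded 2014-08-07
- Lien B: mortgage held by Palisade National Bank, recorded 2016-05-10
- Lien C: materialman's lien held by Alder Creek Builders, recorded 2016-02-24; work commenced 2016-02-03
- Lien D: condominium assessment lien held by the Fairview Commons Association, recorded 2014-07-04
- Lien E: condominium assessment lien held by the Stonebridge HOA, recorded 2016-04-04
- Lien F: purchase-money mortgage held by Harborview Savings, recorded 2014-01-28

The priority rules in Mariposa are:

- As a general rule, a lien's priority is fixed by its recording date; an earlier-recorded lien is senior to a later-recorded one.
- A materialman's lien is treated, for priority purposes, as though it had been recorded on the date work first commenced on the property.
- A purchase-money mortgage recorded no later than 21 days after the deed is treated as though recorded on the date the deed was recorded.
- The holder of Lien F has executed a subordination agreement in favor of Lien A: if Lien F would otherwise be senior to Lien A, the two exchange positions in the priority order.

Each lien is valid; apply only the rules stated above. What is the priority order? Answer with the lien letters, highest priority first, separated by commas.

A, D, F, C, E, B

Effective dates: C's effective date is 2016-02-03, when work began; F's effective date is the deed date, 2014-01-23.
By effective date, earliest first: F (2014-01-23), D (2014-07-04), A (2014-08-07), C (2016-02-03), E (2016-04-04), B (2016-05-10).
The subordination applies — F was senior to A — so F and A swap.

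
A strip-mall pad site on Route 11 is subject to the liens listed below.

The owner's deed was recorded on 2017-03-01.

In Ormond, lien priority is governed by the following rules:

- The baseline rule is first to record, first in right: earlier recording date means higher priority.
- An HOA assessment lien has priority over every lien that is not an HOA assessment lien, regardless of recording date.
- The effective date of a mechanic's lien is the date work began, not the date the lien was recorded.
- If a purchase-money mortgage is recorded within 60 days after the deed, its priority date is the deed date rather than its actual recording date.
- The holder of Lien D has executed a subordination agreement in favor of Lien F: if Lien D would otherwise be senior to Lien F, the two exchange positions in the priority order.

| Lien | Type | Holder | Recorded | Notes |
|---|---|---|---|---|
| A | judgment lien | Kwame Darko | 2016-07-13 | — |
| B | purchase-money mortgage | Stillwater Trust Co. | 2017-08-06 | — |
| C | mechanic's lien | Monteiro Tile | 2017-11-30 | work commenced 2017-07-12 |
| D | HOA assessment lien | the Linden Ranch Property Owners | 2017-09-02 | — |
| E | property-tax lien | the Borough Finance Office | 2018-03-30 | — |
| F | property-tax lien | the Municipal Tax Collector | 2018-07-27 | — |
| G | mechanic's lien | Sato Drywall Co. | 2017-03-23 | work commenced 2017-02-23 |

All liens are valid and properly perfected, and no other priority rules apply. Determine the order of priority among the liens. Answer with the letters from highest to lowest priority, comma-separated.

F, A, G, C, B, E, D

Effective dates: B was recorded 158 days after the deed — beyond 60 days — so no relation-back applies; C relates back to 2017-07-12 (work commenced); G's effective date is 2017-02-23, when work began.
D is an HOA assessment lien and takes priority over every other lien.
Ordering the rest by effective date: A (2016-07-13), G (2017-02-23), C (2017-07-12), B (2017-08-06), E (2018-03-30), F (2018-07-27).
D would otherwise be senior to F, so under the subordination agreement D and F exchange positions.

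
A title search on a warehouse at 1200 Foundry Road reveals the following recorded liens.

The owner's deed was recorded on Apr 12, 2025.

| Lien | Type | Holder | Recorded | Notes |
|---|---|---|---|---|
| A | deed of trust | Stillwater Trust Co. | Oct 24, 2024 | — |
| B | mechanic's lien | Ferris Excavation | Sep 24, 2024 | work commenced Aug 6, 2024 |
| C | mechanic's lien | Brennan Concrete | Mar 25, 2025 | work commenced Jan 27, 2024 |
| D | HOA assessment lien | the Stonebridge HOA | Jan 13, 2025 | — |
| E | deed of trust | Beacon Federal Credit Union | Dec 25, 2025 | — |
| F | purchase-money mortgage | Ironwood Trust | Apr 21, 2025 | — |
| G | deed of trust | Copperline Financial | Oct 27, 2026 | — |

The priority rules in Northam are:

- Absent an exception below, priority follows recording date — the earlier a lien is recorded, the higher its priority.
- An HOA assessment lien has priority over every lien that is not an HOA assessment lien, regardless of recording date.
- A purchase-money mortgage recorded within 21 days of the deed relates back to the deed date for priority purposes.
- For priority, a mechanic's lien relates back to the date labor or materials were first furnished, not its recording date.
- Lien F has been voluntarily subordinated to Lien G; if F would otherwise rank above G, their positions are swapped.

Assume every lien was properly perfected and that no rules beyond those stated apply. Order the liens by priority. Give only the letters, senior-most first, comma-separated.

Adjusting effective dates: B is treated as recorded Aug 6, 2024, the work-commencement date; C is treated as recorded Jan 27, 2024, the work-commencement date; F was recorded within the 21-day window, so its effective date is the deed date Apr 12, 2025.
As an HOA assessment lien, D is senior to every other lien.
Among the remaining liens, by effective date: C (Jan 27, 2024), B (Aug 6, 2024), A (Oct 24, 2024), F (Apr 12, 2025), E (Dec 25, 2025), G (Oct 27, 2026).
The subordination applies — F was senior to G — so F and G swap.

D, C, B, A, G, E, F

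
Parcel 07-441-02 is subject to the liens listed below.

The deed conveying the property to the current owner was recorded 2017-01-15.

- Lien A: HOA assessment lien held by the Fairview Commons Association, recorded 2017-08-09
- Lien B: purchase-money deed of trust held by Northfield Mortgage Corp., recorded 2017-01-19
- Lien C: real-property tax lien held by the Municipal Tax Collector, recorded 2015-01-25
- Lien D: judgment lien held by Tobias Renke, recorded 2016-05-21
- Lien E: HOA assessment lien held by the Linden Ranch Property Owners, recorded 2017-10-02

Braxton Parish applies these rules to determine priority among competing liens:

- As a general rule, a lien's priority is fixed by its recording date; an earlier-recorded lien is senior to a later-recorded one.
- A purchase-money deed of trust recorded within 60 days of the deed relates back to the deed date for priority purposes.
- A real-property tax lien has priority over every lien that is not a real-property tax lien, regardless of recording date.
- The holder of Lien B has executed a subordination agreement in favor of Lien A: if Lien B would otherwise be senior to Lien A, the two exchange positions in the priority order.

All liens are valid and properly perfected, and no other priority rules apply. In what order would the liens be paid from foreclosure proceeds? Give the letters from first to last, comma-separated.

C, D, A, B, E

Effective dates: B's effective date is the deed date, 2017-01-15.
C is a real-property tax lien, so it outranks all other liens regardless of date.
Among the remaining liens, by effective date: D (2016-05-21), B (2017-01-15), A (2017-08-09), E (2017-10-02).
The subordination applies — B was senior to A — so B and A swap.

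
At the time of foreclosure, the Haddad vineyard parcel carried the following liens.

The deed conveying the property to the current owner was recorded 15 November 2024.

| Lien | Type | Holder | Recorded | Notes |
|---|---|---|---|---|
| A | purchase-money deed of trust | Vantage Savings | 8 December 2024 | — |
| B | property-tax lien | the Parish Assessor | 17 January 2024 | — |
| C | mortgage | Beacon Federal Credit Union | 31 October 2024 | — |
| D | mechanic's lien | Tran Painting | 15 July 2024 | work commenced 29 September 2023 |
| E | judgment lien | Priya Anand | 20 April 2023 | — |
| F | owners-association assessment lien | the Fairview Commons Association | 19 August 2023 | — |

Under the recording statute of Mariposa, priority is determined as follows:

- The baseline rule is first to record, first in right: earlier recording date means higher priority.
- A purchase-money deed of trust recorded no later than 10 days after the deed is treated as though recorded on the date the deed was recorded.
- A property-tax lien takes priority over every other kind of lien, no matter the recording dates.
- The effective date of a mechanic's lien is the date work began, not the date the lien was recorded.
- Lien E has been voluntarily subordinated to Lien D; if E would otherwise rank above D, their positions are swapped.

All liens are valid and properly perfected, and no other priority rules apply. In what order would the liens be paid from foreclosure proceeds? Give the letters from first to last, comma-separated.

B, D, F, E, C, A

First, effective dates: A missed the 10-day window (23 days after the deed), so its recording date stands; D relates back to 29 September 2023 (work commenced).
B is a property-tax lien, so it outranks all other liens regardless of date.
Ordering the rest by effective date: E (20 April 2023), F (19 August 2023), D (29 September 2023), C (31 October 2024), A (8 December 2024).
E would otherwise be senior to D, so under the subordination agreement E and D exchange positions.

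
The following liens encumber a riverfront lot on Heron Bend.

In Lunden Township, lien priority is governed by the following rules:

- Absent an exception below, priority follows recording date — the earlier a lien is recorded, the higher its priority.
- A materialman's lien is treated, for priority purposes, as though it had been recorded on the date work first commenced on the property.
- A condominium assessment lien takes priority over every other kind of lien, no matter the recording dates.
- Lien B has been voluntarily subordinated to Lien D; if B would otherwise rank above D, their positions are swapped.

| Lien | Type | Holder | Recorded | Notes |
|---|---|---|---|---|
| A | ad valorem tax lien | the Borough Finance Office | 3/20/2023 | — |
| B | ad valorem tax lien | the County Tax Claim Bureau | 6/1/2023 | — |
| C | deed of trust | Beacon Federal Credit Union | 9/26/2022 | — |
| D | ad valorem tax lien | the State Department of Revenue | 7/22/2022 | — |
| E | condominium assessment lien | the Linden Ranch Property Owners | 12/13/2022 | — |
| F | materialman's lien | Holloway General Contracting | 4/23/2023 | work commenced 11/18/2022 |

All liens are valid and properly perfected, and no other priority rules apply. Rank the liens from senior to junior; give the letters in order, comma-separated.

Adjusting effective dates: F is treated as recorded 11/18/2022, the work-commencement date.
As a condominium assessment lien, E is senior to every other lien.
Remaining liens by effective date: D (7/22/2022), C (9/26/2022), F (11/18/2022), A (3/20/2023), B (6/1/2023).
Since B is not senior to D, the subordination leaves the order unchanged.

E, D, C, F, A, B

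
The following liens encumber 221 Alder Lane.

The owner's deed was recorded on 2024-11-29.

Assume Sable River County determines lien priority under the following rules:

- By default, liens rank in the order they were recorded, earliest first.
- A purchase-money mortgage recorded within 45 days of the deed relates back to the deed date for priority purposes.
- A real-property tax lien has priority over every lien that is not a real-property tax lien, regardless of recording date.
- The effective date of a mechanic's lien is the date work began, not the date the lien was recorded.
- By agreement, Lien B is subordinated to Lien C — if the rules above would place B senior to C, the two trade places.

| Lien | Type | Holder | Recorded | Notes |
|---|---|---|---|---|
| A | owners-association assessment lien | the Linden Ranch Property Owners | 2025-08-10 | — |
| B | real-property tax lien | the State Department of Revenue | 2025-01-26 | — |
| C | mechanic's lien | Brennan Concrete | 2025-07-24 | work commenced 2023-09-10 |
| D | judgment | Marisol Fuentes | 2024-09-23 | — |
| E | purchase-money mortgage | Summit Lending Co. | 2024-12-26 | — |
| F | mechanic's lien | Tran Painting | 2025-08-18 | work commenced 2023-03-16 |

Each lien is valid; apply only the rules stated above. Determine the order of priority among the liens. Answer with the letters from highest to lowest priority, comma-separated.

C, F, B, D, E, A

Effective dates: C relates back to 2023-09-10 (work commenced); E relates back to the deed date 2024-11-29; F's effective date is 2023-03-16, when work began.
B is a real-property tax lien and takes priority over every other lien.
Ordering the rest by effective date: F (2023-03-16), C (2023-09-10), D (2024-09-23), E (2024-11-29), A (2025-08-10).
B is senior to C before the subordination, so the two trade places.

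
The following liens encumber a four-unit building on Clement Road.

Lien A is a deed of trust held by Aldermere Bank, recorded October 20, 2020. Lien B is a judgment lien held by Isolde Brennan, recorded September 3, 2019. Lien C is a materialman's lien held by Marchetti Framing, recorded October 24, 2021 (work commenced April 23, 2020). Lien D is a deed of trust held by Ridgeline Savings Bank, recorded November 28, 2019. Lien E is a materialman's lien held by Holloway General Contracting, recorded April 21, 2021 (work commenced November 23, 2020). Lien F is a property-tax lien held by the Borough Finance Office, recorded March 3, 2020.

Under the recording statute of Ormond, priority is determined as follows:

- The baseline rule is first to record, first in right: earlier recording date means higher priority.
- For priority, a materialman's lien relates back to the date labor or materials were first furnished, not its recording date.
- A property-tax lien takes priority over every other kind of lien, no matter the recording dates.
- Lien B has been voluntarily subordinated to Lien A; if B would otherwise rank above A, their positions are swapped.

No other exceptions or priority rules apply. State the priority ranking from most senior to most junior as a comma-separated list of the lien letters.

F, A, D, C, B, E

Effective dates: C is treated as recorded April 23, 2020, the work-commencement date; E's effective date is November 23, 2020, when work began.
F, as a property-tax lien, has superpriority and ranks first.
Among the remaining liens, by effective date: B (September 3, 2019), D (November 28, 2019), C (April 23, 2020), A (October 20, 2020), E (November 23, 2020).
B is senior to A before the subordination, so the two trade places.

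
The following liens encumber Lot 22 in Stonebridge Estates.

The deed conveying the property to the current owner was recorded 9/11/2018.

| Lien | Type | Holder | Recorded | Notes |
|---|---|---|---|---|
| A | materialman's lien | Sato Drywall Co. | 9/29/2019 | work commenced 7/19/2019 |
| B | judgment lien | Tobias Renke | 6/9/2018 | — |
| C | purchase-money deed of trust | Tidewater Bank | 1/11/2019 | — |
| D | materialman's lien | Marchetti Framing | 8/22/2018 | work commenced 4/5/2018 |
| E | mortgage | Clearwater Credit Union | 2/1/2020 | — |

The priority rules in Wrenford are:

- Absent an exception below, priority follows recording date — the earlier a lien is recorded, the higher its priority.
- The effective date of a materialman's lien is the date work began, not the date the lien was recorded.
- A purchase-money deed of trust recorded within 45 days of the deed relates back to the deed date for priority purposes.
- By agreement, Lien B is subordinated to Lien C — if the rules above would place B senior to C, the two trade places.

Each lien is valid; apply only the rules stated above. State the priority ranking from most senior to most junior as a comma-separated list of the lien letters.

First, effective dates: A relates back to 7/19/2019 (work commenced); C missed the 45-day window (122 days after the deed), so its recording date stands; D is treated as recorded 4/5/2018, the work-commencement date.
By effective date: D (4/5/2018), B (6/9/2018), C (1/11/2019), A (7/19/2019), E (2/1/2020).
The subordination applies — B was senior to C — so B and C swap.

D, C, B, A, E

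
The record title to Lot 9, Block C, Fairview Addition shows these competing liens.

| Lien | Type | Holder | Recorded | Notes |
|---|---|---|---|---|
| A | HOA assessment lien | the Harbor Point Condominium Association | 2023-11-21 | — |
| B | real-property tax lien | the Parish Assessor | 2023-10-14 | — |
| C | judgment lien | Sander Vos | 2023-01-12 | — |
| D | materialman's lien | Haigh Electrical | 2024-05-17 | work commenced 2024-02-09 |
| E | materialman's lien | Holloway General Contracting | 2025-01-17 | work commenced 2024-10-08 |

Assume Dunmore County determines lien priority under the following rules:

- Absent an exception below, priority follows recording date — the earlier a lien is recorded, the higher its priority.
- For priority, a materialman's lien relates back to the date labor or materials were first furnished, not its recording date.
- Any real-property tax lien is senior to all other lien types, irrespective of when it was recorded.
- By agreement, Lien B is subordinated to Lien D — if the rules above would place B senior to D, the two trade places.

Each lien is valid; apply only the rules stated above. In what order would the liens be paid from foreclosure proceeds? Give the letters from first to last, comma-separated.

D, C, A, B, E

First, effective dates: D is treated as recorded 2024-02-09, the work-commencement date; E relates back to 2024-10-08 (work commenced).
B is a real-property tax lien, so it outranks all other liens regardless of date.
Ordering the rest by effective date: C (2023-01-12), A (2023-11-21), D (2024-02-09), E (2024-10-08).
The subordination applies — B was senior to D — so B and D swap.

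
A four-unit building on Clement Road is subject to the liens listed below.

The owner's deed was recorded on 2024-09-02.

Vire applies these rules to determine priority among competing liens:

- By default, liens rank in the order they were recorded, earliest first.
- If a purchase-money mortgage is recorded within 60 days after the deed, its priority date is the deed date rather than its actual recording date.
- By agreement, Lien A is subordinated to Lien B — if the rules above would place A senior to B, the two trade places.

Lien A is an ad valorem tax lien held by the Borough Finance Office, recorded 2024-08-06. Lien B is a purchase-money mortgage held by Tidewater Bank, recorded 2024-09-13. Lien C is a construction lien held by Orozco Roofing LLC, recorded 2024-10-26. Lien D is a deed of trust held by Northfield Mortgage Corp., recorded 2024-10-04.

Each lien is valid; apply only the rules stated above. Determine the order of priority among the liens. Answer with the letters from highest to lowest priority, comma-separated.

Effective dates: B relates back to the deed date 2024-09-02.
Sorted by effective date: A (2024-08-06), B (2024-09-02), D (2024-10-04), C (2024-10-26).
The subordination applies — A was senior to B — so A and B swap.

B, A, D, C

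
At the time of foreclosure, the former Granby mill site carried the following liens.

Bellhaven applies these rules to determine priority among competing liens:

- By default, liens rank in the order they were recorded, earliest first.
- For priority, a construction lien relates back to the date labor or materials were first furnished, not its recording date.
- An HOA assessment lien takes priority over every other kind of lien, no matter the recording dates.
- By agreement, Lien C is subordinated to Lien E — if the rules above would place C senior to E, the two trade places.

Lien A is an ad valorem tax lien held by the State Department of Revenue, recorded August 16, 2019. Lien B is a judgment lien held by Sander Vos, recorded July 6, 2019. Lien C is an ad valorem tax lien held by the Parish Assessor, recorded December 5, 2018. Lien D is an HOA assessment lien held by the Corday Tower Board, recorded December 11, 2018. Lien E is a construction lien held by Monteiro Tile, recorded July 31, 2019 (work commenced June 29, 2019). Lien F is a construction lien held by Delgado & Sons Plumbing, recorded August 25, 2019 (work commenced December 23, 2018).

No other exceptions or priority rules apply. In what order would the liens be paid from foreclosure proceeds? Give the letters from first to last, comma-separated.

Effective dates after the stated exceptions: E is treated as recorded June 29, 2019, the work-commencement date; F relates back to December 23, 2018 (work commenced).
D, as an HOA assessment lien, has superpriority and ranks first.
Remaining liens by effective date: C (December 5, 2018), F (December 23, 2018), E (June 29, 2019), B (July 6, 2019), A (August 16, 2019).
C is senior to E before the subordination, so the two trade places.

D, E, F, C, B, A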